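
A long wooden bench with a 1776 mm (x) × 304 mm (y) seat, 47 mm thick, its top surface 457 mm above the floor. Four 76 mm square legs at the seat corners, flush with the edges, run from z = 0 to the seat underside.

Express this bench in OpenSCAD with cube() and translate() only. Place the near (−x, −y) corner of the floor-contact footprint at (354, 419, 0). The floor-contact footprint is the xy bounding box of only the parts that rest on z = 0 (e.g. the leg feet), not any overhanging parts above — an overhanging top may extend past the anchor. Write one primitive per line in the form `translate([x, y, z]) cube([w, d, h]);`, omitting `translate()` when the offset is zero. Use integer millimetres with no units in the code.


translate([354, 419, 410]) cube([1776, 304, 47]);
translate([354, 419, 0]) cube([76, 76, 410]);
translate([354, 647, 0]) cube([76, 76, 410]);
translate([2054, 419, 0]) cube([76, 76, 410]);
translate([2054, 647, 0]) cube([76, 76, 410]);


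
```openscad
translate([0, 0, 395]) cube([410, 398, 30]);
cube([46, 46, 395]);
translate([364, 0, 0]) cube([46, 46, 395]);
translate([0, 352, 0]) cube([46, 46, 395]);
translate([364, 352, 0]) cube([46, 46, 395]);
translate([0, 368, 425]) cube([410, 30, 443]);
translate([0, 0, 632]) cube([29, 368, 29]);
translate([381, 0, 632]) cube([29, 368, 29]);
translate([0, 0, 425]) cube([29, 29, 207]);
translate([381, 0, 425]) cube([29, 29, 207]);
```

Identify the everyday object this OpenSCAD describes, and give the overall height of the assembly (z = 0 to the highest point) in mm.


A chair. The overall height is 868 mm.

A slab on four corner posts with a tall panel at the back — a chair. The seat slab sits at z = 395 with thickness 30, and the 443 mm backrest starts at the seat top, so the overall height is 395 + 30 + 443 = 868 mm.


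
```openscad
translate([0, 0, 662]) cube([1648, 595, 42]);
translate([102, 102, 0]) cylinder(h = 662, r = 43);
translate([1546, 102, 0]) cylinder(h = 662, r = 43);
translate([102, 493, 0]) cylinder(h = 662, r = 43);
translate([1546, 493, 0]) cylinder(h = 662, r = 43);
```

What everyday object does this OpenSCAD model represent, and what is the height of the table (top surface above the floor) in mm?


A table. The table height is 704 mm.

A 1648×595×42 slab sits at z = 662 on four Ø86 mm round legs — a table. The top surface is at 662 + 42 = 704 mm.


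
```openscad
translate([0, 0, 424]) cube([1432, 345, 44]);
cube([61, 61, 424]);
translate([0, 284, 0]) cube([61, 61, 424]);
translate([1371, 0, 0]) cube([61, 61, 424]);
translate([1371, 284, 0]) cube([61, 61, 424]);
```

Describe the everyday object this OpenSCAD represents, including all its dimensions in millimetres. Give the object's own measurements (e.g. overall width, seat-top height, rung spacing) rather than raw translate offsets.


A long wooden bench with a 1432 mm (x) × 345 mm (y) seat, 44 mm thick, its top surface 468 mm above the floor. Four 61 mm square legs at the seat corners, flush with the edges, run from z = 0 to the seat underside.


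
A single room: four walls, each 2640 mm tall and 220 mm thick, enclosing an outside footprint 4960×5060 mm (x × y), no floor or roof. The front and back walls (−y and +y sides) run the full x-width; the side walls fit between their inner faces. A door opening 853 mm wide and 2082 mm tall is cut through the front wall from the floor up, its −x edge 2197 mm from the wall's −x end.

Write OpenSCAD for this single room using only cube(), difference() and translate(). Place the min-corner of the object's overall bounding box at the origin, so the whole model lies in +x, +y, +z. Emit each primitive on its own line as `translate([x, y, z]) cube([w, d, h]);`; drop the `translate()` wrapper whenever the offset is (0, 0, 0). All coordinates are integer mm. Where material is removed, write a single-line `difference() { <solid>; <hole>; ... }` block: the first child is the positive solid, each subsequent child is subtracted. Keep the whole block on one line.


difference() { cube([4960, 220, 2640]); translate([2197, 0, 0]) cube([853, 220, 2082]); }
translate([0, 4840, 0]) cube([4960, 220, 2640]);
translate([0, 220, 0]) cube([220, 4620, 2640]);
translate([4740, 220, 0]) cube([220, 4620, 2640]);


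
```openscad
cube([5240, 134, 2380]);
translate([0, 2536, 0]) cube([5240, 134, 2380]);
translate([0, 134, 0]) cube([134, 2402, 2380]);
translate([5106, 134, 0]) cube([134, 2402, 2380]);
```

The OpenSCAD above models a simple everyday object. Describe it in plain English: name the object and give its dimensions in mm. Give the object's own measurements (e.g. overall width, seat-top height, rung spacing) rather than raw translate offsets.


The wall frame of a small rectangular building: four walls, each 2380 mm tall and 134 mm thick, enclosing a footprint 5240 mm (x) by 2670 mm (y) outside-to-outside, with no floor or roof. The front and back walls (the −y and +y sides) span the full width; the two side walls fit between them.


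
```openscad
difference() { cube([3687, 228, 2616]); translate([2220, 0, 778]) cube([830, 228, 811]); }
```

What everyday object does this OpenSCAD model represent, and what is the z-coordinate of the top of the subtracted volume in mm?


A wall with a window opening. The window head height is 1589 mm.

A wall with a rectangular opening subtracted — a window. Sill at z = 778, opening 811 mm tall, so the head is at 778 + 811 = 1589 mm.


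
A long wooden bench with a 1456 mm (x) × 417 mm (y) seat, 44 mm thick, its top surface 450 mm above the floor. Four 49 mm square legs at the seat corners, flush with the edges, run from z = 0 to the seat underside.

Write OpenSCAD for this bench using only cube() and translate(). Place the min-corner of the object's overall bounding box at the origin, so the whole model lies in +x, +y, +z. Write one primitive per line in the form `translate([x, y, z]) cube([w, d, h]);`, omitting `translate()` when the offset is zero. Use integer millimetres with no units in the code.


// leg_h = 450 − 44 = 406
translate([0, 0, 406]) cube([1456, 417, 44]);
cube([49, 49, 406]);
translate([0, 368, 0]) cube([49, 49, 406]);
translate([1407, 0, 0]) cube([49, 49, 406]);
translate([1407, 368, 0]) cube([49, 49, 406]);


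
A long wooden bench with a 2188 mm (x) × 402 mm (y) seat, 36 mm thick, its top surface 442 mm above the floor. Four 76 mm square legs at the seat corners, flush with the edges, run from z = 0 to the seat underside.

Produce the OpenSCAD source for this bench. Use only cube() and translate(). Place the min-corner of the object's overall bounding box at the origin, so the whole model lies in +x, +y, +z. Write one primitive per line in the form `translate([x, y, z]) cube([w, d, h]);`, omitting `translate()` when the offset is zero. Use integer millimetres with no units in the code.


translate([0, 0, 406]) cube([2188, 402, 36]);
cube([76, 76, 406]);
translate([0, 326, 0]) cube([76, 76, 406]);
translate([2112, 0, 0]) cube([76, 76, 406]);
translate([2112, 326, 0]) cube([76, 76, 406]);


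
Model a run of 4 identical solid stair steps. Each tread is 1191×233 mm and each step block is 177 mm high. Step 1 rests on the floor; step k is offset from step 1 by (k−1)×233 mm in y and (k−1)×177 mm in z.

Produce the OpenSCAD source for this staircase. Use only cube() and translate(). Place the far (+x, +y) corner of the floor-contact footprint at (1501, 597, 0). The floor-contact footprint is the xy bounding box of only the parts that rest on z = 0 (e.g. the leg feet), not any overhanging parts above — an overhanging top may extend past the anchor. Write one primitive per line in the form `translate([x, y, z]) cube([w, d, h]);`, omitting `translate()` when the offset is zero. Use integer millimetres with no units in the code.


translate([310, 364, 0]) cube([1191, 233, 177]);
translate([310, 597, 177]) cube([1191, 233, 177]);
translate([310, 830, 354]) cube([1191, 233, 177]);
translate([310, 1063, 531]) cube([1191, 233, 177]);


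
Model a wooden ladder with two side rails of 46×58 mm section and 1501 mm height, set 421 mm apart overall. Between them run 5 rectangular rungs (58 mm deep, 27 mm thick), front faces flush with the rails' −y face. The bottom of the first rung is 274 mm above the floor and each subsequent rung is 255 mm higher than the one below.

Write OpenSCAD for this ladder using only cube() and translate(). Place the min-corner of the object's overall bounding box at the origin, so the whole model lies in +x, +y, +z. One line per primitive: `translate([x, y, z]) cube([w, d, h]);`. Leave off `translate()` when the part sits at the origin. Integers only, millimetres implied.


// rung span = 421 - 2*46 = 329
// rung[k] z = 274 + k*255
cube([46, 58, 1501]);
translate([375, 0, 0]) cube([46, 58, 1501]);
translate([46, 0, 274]) cube([329, 58, 27]);
translate([46, 0, 529]) cube([329, 58, 27]);
translate([46, 0, 784]) cube([329, 58, 27]);
translate([46, 0, 1039]) cube([329, 58, 27]);
translate([46, 0, 1294]) cube([329, 58, 27]);


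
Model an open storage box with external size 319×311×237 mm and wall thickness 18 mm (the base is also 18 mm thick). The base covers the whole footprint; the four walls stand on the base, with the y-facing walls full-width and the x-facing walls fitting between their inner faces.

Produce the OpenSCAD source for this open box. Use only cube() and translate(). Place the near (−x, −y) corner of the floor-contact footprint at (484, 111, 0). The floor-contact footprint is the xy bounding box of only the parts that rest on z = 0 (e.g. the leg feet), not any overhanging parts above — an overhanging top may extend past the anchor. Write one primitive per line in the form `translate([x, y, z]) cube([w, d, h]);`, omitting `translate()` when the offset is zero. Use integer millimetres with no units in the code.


translate([484, 111, 0]) cube([319, 311, 18]);
translate([484, 111, 18]) cube([319, 18, 219]);
translate([484, 404, 18]) cube([319, 18, 219]);
translate([484, 129, 18]) cube([18, 275, 219]);
translate([785, 129, 18]) cube([18, 275, 219]);


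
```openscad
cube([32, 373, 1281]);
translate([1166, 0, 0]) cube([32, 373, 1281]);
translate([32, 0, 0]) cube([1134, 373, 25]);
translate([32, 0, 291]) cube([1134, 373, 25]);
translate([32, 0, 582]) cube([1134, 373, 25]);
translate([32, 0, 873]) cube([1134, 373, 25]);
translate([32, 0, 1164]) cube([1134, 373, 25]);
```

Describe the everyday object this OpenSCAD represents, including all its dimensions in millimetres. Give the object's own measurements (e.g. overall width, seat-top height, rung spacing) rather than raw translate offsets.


An open bookshelf. Two side panels, each 32 mm thick, 373 mm deep and 1281 mm tall, stand 1198 mm apart (outside-to-outside). Between them sit 5 shelves, each 25 mm thick and 373 mm deep, spanning the full gap between the sides. The bottom shelf rests on the floor (its underside at z = 0) and the clear gap between one shelf's top and the next shelf's underside is 266 mm.


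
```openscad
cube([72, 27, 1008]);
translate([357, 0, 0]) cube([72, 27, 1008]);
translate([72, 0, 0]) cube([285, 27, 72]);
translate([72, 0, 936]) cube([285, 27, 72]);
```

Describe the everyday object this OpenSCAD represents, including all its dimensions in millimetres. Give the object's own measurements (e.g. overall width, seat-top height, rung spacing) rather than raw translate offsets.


A rectangular picture frame lying in the x–z plane (depth along y). The opening is 285 mm wide (x) by 864 mm tall (z), surrounded by a border 72 mm wide on all four sides. The frame is 27 mm deep and is made of two full-height vertical stiles with two horizontal rails fitted between them.


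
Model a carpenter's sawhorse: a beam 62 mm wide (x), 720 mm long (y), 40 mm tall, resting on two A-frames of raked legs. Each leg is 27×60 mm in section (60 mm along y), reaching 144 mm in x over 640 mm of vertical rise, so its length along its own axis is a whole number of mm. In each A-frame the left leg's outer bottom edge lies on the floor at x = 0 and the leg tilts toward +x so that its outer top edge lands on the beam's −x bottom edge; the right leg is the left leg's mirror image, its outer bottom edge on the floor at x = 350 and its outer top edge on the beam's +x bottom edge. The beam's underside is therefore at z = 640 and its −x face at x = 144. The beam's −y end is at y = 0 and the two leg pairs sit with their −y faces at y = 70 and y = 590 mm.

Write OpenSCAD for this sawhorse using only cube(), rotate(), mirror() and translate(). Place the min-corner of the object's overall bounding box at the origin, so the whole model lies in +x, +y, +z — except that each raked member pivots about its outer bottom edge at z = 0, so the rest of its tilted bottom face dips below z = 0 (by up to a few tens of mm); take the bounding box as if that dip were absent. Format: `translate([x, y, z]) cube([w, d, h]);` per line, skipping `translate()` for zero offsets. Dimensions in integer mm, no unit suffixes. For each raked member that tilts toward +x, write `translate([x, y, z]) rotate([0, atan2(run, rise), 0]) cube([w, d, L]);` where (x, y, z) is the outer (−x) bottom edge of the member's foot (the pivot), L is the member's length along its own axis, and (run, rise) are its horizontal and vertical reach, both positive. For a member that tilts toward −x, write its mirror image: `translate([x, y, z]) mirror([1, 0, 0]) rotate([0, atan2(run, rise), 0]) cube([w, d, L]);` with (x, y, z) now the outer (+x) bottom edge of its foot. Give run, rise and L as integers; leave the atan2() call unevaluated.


// leg length = √(144² + 640²) = 656
// right-leg outer foot x = 2·144 + 62 = 350
// beam min-corner = (144, 0, 640)
translate([144, 0, 640]) cube([62, 720, 40]);
translate([0, 70, 0]) rotate([0, atan2(144, 640), 0]) cube([27, 60, 656]);
translate([350, 70, 0]) mirror([1, 0, 0]) rotate([0, atan2(144, 640), 0]) cube([27, 60, 656]);
translate([0, 590, 0]) rotate([0, atan2(144, 640), 0]) cube([27, 60, 656]);
translate([350, 590, 0]) mirror([1, 0, 0]) rotate([0, atan2(144, 640), 0]) cube([27, 60, 656]);


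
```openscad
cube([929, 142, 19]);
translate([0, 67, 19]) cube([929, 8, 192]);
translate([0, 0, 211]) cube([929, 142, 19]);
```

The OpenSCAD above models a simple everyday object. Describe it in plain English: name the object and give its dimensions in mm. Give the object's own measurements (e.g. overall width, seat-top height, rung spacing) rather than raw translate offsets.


An I-beam lying along x, 929 mm long. Overall section height 230 mm. Two flanges 142 mm wide (y) and 19 mm thick, one on the floor and one at the top; a web 8 mm thick runs between them, centred on the flange width.


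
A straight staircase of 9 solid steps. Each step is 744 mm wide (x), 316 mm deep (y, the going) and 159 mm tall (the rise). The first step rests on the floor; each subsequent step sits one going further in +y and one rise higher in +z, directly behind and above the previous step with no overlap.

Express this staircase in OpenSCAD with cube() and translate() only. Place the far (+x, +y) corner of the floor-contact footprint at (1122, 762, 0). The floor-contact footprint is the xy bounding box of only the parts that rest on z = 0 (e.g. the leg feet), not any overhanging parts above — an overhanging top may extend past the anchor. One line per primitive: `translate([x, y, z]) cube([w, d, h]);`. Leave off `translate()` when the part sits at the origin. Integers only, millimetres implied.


translate([378, 446, 0]) cube([744, 316, 159]);
translate([378, 762, 159]) cube([744, 316, 159]);
translate([378, 1078, 318]) cube([744, 316, 159]);
translate([378, 1394, 477]) cube([744, 316, 159]);
translate([378, 1710, 636]) cube([744, 316, 159]);
translate([378, 2026, 795]) cube([744, 316, 159]);
translate([378, 2342, 954]) cube([744, 316, 159]);
translate([378, 2658, 1113]) cube([744, 316, 159]);
translate([378, 2974, 1272]) cube([744, 316, 159]);


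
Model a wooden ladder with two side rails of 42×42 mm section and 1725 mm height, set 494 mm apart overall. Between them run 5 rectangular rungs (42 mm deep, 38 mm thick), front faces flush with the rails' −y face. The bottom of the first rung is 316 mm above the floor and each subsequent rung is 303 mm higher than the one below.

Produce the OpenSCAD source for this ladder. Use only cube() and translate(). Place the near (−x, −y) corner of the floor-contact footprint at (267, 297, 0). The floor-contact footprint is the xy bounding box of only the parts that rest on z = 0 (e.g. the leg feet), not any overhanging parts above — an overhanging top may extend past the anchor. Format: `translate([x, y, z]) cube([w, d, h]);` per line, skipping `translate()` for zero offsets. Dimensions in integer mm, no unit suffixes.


translate([267, 297, 0]) cube([42, 42, 1725]);
translate([719, 297, 0]) cube([42, 42, 1725]);
translate([309, 297, 316]) cube([410, 42, 38]);
translate([309, 297, 619]) cube([410, 42, 38]);
translate([309, 297, 922]) cube([410, 42, 38]);
translate([309, 297, 1225]) cube([410, 42, 38]);
translate([309, 297, 1528]) cube([410, 42, 38]);


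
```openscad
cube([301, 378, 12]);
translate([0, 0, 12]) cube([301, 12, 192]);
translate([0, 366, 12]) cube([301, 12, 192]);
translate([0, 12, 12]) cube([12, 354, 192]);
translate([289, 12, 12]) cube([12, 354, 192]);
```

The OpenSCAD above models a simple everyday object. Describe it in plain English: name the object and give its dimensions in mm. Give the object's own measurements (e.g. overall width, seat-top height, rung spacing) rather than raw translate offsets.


An open-topped rectangular box: outside dimensions 301×378×204 mm, with a uniform wall and base thickness of 12 mm. The base is a full 301×378 slab on the floor; four walls sit on top of the base. The front and back walls (the −y and +y sides) span the full width; the two side walls fit between them.


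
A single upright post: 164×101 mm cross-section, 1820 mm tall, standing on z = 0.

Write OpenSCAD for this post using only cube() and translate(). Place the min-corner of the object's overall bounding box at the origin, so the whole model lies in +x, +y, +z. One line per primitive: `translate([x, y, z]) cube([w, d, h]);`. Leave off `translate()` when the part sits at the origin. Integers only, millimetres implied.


cube([164, 101, 1820]);


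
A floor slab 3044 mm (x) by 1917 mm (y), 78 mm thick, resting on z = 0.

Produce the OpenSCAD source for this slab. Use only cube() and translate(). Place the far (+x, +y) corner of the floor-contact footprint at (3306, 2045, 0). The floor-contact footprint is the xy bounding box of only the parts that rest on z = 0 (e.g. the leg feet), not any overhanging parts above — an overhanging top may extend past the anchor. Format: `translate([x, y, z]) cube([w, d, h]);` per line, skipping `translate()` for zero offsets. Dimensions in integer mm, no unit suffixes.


translate([262, 128, 0]) cube([3044, 1917, 78]);


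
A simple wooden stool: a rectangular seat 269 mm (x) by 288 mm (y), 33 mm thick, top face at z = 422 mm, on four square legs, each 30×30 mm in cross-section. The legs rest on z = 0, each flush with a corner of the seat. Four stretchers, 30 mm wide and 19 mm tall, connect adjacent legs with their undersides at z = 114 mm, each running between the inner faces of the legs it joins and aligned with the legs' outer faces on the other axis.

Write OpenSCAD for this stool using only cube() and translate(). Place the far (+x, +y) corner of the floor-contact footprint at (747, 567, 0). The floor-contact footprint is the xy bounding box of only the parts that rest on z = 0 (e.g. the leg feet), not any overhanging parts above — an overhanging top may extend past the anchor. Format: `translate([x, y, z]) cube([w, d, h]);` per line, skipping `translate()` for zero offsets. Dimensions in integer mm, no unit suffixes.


// leg_h = 422 - 33 = 389
// stretcher span = 269 - 2*30 = 209
translate([478, 279, 389]) cube([269, 288, 33]);
translate([478, 279, 0]) cube([30, 30, 389]);
translate([717, 279, 0]) cube([30, 30, 389]);
translate([478, 537, 0]) cube([30, 30, 389]);
translate([717, 537, 0]) cube([30, 30, 389]);
translate([508, 279, 114]) cube([209, 30, 19]);
translate([508, 537, 114]) cube([209, 30, 19]);
translate([478, 309, 114]) cube([30, 228, 19]);
translate([717, 309, 114]) cube([30, 228, 19]);


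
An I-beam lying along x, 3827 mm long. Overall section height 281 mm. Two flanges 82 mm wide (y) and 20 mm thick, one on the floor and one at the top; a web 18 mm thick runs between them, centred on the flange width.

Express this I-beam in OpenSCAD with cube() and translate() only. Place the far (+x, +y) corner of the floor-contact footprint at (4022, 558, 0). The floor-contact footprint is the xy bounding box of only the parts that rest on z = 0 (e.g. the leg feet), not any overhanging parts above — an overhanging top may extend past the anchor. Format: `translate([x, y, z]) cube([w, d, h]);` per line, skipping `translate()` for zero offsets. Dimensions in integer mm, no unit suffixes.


translate([195, 476, 0]) cube([3827, 82, 20]);
translate([195, 508, 20]) cube([3827, 18, 241]);
translate([195, 476, 261]) cube([3827, 82, 20]);


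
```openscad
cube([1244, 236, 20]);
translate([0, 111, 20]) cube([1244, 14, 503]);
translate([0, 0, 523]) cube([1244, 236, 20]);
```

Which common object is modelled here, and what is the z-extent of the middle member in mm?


An I-beam. The web height is 503 mm.

Two wide flanges with a thin centred web — an I-beam. Overall 543 mm minus two 20 mm flanges gives a web of 543 − 2·20 = 503 mm.


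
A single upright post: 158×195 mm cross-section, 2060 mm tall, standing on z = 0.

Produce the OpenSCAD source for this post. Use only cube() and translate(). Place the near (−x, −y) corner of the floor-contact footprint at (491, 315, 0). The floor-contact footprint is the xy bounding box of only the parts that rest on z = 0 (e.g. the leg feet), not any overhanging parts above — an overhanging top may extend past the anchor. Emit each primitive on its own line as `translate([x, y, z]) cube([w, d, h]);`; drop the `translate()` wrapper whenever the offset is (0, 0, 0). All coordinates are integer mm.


translate([491, 315, 0]) cube([158, 195, 2060]);


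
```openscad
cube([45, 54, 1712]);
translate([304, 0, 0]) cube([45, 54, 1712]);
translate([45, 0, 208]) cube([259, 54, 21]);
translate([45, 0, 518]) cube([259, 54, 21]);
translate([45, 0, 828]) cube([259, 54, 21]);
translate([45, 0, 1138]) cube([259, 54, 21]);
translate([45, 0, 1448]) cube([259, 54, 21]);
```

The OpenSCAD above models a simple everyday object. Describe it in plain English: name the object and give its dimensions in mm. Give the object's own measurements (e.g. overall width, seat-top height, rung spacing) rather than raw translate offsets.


A straight ladder. Two 45×54 mm vertical rails, 1712 mm tall, stand 349 mm apart (outside-to-outside) with their front faces coplanar on the −y side. 5 rungs, each 54 mm deep and 21 mm tall, span between the inner faces of the rails, front faces flush with the rails. The lowest rung's underside is at z = 208 mm and rungs are spaced 310 mm apart (underside to underside).


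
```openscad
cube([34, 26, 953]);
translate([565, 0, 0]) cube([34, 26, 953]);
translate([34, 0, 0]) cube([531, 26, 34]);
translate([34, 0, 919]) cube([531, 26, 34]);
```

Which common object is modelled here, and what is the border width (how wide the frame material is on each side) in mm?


A picture frame. The border width is 34 mm.

Four thin pieces enclosing a rectangular opening — a picture frame. The two full-height stiles are 953 mm tall; the top rail sits at z = 919 and is 34 mm tall, so the border above the opening is 953 − 919 = 34 mm, matching the stile x-width.


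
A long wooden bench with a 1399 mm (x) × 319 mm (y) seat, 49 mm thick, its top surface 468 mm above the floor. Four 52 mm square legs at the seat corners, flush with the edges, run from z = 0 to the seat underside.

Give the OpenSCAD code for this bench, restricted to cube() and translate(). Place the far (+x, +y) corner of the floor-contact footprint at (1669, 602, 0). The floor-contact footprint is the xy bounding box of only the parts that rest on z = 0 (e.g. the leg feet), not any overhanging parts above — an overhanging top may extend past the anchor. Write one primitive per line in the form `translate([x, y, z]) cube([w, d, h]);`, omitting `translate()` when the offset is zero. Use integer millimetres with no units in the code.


// leg_h = 468 − 49 = 419
translate([270, 283, 419]) cube([1399, 319, 49]);
translate([270, 283, 0]) cube([52, 52, 419]);
translate([270, 550, 0]) cube([52, 52, 419]);
translate([1617, 283, 0]) cube([52, 52, 419]);
translate([1617, 550, 0]) cube([52, 52, 419]);


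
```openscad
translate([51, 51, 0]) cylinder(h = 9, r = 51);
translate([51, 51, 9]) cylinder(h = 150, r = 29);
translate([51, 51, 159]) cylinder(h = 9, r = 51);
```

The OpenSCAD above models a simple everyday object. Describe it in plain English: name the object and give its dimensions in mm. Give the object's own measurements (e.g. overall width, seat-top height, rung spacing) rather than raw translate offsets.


A spool: two coaxial disc flanges of radius 51 mm and thickness 9 mm, joined by a core cylinder of radius 29 mm and height 150 mm. The lower flange rests on z = 0 and the three cylinders share a vertical axis.


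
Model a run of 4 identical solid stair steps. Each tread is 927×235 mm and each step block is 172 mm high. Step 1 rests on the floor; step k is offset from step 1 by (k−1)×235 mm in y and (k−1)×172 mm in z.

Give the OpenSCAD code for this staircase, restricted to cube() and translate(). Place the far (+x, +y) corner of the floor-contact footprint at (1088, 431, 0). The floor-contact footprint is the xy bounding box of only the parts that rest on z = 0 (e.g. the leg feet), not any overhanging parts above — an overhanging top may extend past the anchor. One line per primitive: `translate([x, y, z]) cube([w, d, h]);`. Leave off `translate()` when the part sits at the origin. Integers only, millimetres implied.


translate([161, 196, 0]) cube([927, 235, 172]);
translate([161, 431, 172]) cube([927, 235, 172]);
translate([161, 666, 344]) cube([927, 235, 172]);
translate([161, 901, 516]) cube([927, 235, 172]);


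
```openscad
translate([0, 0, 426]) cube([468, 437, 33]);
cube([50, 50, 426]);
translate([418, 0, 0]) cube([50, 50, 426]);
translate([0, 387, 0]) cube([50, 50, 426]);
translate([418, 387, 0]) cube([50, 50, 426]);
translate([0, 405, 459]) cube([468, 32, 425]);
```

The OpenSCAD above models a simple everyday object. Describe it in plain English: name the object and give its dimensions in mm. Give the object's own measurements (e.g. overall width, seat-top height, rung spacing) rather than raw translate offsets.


A chair. The seat is a 468×437×33 mm slab with its top at z = 459 mm, on four 50×50 mm corner legs (flush with the seat edges, standing on z = 0). A flat backrest 32 mm thick, 425 mm tall, spans the full seat width and rises from the seat top along its +y edge, rear face flush with the rear of the seat.


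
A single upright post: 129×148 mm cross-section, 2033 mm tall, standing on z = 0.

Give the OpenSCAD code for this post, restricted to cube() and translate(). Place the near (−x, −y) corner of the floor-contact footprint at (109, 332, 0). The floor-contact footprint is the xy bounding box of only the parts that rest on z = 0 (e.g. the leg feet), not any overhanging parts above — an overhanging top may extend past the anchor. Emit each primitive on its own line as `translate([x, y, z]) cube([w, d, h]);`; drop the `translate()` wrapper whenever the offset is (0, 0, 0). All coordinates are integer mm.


translate([109, 332, 0]) cube([129, 148, 2033]);


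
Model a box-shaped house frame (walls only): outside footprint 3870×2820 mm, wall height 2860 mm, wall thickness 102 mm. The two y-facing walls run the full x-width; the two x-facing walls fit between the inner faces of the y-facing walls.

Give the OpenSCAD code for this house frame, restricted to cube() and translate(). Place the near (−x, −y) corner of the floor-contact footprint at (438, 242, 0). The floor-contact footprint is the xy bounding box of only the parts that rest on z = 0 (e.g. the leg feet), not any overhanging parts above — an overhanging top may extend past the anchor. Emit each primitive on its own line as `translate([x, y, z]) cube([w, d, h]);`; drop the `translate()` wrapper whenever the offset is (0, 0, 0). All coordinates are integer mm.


translate([438, 242, 0]) cube([3870, 102, 2860]);
translate([438, 2960, 0]) cube([3870, 102, 2860]);
translate([438, 344, 0]) cube([102, 2616, 2860]);
translate([4206, 344, 0]) cube([102, 2616, 2860]);


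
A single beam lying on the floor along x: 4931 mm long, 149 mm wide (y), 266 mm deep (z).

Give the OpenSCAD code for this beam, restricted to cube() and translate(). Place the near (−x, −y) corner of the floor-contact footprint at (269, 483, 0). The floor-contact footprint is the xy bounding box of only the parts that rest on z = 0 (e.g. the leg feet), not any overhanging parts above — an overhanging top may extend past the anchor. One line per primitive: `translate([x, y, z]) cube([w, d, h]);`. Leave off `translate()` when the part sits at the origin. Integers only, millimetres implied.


translate([269, 483, 0]) cube([4931, 149, 266]);


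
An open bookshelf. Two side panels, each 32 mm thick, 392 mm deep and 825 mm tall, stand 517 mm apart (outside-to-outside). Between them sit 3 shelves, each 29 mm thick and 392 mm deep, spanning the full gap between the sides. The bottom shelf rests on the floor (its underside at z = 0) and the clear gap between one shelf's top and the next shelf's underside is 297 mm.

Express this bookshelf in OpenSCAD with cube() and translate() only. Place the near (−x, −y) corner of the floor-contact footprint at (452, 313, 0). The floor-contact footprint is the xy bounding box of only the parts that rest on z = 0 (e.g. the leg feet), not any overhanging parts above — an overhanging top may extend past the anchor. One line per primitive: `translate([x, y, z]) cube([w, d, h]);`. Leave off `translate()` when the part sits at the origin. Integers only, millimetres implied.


translate([452, 313, 0]) cube([32, 392, 825]);
translate([937, 313, 0]) cube([32, 392, 825]);
translate([484, 313, 0]) cube([453, 392, 29]);
translate([484, 313, 326]) cube([453, 392, 29]);
translate([484, 313, 652]) cube([453, 392, 29]);


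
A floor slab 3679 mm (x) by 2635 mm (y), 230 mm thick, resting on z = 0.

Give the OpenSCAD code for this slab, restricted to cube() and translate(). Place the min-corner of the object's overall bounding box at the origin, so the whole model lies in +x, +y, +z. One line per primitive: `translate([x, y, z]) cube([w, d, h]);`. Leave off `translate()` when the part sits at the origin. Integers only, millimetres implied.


cube([3679, 2635, 230]);


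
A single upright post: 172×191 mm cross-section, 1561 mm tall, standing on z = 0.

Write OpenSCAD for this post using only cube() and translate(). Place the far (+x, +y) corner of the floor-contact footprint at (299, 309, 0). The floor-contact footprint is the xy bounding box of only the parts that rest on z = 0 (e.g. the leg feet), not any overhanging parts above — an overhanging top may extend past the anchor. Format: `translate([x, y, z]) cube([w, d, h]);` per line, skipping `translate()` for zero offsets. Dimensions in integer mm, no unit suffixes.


translate([127, 118, 0]) cube([172, 191, 1561]);


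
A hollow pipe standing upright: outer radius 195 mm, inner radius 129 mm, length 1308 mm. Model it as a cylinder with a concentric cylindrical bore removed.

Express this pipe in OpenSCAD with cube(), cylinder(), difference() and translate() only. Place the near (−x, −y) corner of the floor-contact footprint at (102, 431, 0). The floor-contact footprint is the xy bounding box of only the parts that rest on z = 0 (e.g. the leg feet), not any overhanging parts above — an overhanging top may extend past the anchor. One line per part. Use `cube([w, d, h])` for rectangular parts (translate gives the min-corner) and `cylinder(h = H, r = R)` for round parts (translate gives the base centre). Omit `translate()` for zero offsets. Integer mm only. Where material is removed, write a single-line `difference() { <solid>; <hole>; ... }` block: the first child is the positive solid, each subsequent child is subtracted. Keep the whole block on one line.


difference() { translate([297, 626, 0]) cylinder(h = 1308, r = 195); translate([297, 626, 0]) cylinder(h = 1308, r = 129); }


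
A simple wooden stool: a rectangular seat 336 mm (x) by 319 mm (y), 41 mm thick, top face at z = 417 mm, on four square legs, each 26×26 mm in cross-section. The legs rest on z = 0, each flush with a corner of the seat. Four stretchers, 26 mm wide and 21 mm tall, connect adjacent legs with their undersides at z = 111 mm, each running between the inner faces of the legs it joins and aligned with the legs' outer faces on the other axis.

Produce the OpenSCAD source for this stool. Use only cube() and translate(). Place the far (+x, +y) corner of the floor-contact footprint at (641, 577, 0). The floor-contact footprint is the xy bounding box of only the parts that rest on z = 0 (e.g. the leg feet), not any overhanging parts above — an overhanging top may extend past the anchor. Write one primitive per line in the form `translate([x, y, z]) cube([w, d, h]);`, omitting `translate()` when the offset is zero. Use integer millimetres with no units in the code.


translate([305, 258, 376]) cube([336, 319, 41]);
translate([305, 258, 0]) cube([26, 26, 376]);
translate([615, 258, 0]) cube([26, 26, 376]);
translate([305, 551, 0]) cube([26, 26, 376]);
translate([615, 551, 0]) cube([26, 26, 376]);
translate([331, 258, 111]) cube([284, 26, 21]);
translate([331, 551, 111]) cube([284, 26, 21]);
translate([305, 284, 111]) cube([26, 267, 21]);
translate([615, 284, 111]) cube([26, 267, 21]);


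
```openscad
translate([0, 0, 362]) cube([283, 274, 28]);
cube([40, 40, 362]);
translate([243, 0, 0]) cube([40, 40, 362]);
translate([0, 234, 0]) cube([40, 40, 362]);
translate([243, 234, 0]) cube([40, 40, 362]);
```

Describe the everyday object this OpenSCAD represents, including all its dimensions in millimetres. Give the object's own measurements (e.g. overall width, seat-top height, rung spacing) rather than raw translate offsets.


A simple wooden stool: a rectangular seat 283 mm (x) by 274 mm (y), 28 mm thick, top face at z = 390 mm, on four square legs, each 40×40 mm in cross-section. The legs rest on z = 0, each flush with a corner of the seat.


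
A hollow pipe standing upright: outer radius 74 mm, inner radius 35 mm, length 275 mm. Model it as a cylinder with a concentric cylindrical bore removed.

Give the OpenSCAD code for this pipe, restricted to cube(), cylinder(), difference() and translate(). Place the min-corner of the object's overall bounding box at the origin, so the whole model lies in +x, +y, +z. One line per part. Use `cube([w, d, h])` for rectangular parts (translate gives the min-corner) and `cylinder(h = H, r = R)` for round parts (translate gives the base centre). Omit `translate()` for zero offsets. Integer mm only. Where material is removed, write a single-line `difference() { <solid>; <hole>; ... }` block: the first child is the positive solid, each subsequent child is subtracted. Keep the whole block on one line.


difference() { translate([74, 74, 0]) cylinder(h = 275, r = 74); translate([74, 74, 0]) cylinder(h = 275, r = 35); }


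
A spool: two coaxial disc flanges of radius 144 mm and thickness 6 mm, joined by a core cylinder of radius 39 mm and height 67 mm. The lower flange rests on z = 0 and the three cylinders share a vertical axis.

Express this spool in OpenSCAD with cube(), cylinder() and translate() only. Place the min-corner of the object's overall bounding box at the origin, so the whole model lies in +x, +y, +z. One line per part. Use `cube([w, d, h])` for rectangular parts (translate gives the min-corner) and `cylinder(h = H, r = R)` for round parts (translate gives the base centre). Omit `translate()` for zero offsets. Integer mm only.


translate([144, 144, 0]) cylinder(h = 6, r = 144);
translate([144, 144, 6]) cylinder(h = 67, r = 39);
translate([144, 144, 73]) cylinder(h = 6, r = 144);


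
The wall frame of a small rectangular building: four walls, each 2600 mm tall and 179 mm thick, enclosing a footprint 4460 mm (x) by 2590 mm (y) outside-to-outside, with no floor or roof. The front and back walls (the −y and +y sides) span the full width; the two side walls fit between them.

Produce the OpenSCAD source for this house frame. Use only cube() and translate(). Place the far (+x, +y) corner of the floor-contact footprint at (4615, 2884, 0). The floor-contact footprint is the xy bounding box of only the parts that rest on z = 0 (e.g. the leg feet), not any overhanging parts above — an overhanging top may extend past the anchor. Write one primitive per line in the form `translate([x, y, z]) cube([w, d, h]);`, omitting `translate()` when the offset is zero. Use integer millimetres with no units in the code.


translate([155, 294, 0]) cube([4460, 179, 2600]);
translate([155, 2705, 0]) cube([4460, 179, 2600]);
translate([155, 473, 0]) cube([179, 2232, 2600]);
translate([4436, 473, 0]) cube([179, 2232, 2600]);


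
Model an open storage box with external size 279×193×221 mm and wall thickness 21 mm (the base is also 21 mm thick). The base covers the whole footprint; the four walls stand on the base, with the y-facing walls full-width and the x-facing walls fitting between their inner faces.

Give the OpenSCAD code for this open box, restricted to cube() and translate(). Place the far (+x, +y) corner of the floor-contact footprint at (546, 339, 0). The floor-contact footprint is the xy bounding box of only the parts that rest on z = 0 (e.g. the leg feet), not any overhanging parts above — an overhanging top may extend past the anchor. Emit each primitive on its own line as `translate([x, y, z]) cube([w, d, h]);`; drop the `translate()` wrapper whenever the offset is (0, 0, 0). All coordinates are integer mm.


translate([267, 146, 0]) cube([279, 193, 21]);
translate([267, 146, 21]) cube([279, 21, 200]);
translate([267, 318, 21]) cube([279, 21, 200]);
translate([267, 167, 21]) cube([21, 151, 200]);
translate([525, 167, 21]) cube([21, 151, 200]);


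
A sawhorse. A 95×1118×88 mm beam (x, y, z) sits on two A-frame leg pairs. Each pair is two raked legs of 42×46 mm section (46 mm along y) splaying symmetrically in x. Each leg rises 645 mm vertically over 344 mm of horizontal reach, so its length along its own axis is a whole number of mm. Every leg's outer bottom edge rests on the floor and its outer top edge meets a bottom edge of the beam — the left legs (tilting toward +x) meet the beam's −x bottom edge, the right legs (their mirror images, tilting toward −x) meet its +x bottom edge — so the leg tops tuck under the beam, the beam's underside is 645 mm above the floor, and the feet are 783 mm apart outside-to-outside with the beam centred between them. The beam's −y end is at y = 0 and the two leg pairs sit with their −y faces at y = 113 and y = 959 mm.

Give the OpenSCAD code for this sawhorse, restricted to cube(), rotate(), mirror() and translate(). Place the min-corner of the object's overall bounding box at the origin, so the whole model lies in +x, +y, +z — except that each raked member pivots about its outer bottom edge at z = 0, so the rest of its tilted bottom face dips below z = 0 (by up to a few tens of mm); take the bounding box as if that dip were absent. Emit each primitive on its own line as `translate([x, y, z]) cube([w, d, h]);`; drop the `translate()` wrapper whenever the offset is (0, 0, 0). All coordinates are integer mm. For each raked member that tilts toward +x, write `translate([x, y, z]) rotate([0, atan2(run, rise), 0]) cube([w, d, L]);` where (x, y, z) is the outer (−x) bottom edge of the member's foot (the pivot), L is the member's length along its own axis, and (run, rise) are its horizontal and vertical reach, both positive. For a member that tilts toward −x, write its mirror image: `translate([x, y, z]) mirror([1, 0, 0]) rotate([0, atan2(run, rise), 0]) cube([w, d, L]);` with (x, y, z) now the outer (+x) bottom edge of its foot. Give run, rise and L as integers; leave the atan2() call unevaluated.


// leg length = √(344² + 645²) = 731
// right-leg outer foot x = 2·344 + 95 = 783
// beam min-corner = (344, 0, 645)
translate([344, 0, 645]) cube([95, 1118, 88]);
translate([0, 113, 0]) rotate([0, atan2(344, 645), 0]) cube([42, 46, 731]);
translate([783, 113, 0]) mirror([1, 0, 0]) rotate([0, atan2(344, 645), 0]) cube([42, 46, 731]);
translate([0, 959, 0]) rotate([0, atan2(344, 645), 0]) cube([42, 46, 731]);
translate([783, 959, 0]) mirror([1, 0, 0]) rotate([0, atan2(344, 645), 0]) cube([42, 46, 731]);
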